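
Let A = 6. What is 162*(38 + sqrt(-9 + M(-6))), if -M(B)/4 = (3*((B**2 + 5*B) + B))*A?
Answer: 6156 + 486*I ≈ 6156.0 + 486.0*I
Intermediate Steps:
M(B) = -432*B - 72*B**2 (M(B) = -4*3*((B**2 + 5*B) + B)*6 = -4*3*(B**2 + 6*B)*6 = -4*(3*B**2 + 18*B)*6 = -4*(18*B**2 + 108*B) = -432*B - 72*B**2)
162*(38 + sqrt(-9 + M(-6))) = 162*(38 + sqrt(-9 - 72*(-6)*(6 - 6))) = 162*(38 + sqrt(-9 - 72*(-6)*0)) = 162*(38 + sqrt(-9 + 0)) = 162*(38 + sqrt(-9)) = 162*(38 + 3*I) = 6156 + 486*I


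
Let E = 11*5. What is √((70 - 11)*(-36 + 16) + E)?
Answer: 15*I*√5 ≈ 33.541*I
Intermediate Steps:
E = 55
√((70 - 11)*(-36 + 16) + E) = √((70 - 11)*(-36 + 16) + 55) = √(59*(-20) + 55) = √(-1180 + 55) = √(-1125) = 15*I*√5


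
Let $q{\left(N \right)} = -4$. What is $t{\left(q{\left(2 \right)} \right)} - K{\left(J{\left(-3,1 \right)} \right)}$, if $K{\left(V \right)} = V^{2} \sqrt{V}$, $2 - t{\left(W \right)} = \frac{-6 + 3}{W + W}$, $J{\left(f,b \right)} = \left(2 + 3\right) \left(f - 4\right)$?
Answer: $\frac{13}{8} - 1225 i \sqrt{35} \approx 1.625 - 7247.2 i$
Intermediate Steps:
$J{\left(f,b \right)} = -20 + 5 f$ ($J{\left(f,b \right)} = 5 \left(-4 + f\right) = -20 + 5 f$)
$t{\left(W \right)} = 2 + \frac{3}{2 W}$ ($t{\left(W \right)} = 2 - \frac{-6 + 3}{W + W} = 2 - - \frac{3}{2 W} = 2 + \frac{3}{2 W}$)
$K{\left(V \right)} = V^{\frac{5}{2}}$
$t{\left(q{\left(2 \right)} \right)} - K{\left(J{\left(-3,1 \right)} \right)} = \left(2 + \frac{3}{2 \left(-4\right)}\right) - \left(-20 + 5 \left(-3\right)\right)^{\frac{5}{2}} = \left(2 + \frac{3}{2} \left(- \frac{1}{4}\right)\right) - \left(-20 - 15\right)^{\frac{5}{2}} = \left(2 - \frac{3}{8}\right) - \left(-35\right)^{\frac{5}{2}} = \frac{13}{8} - 1225 i \sqrt{35}$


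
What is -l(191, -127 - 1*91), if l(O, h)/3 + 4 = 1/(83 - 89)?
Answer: 25/2 ≈ 12.500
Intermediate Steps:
l(O, h) = -25/2 (l(O, h) = -12 + 3/(83 - 89) = -12 + 3/(-6) = -12 + 3*(-1/6) = -12 - 1/2 = -25/2)
-l(191, -127 - 1*91) = -1*(-25/2) = 25/2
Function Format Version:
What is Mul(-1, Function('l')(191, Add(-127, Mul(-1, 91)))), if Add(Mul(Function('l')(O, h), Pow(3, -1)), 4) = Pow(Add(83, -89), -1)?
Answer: Rational(25, 2) ≈ 12.500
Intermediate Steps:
Function('l')(O, h) = Rational(-25, 2) (Function('l')(O, h) = Add(-12, Mul(3, Pow(Add(83, -89), -1))) = Add(-12, Mul(3, Pow(-6, -1))) = Add(-12, Mul(3, Rational(-1, 6))) = Add(-12, Rational(-1, 2)) = Rational(-25, 2))
Mul(-1, Function('l')(191, Add(-127, Mul(-1, 91)))) = Mul(-1, Rational(-25, 2)) = Rational(25, 2)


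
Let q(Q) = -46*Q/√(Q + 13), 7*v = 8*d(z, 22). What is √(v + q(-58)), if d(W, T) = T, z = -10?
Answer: 2*√(69300 - 490245*I*√5)/105 ≈ 14.554 - 13.663*I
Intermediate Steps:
v = 176/7 (v = (8*22)/7 = (⅐)*176 = 176/7 ≈ 25.143)
q(Q) = -46*Q/√(13 + Q)
√(v + q(-58)) = √(176/7 - 46*(-58)/√(13 - 58)) = √(176/7 - 46*(-58)/√(-45)) = √(176/7 - 46*(-58)*(-I*√5/15)) = √(176/7 - 2668*I*√5/15)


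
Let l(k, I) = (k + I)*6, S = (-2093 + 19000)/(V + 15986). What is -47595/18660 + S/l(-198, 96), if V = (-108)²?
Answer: -13428475927/5262679800 ≈ -2.5516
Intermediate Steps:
V = 11664
S = 16907/27650 (S = (-2093 + 19000)/(11664 + 15986) = 16907/27650 ≈ 0.61146)
l(k, I) = 6*I + 6*k (l(k, I) = (I + k)*6 = 6*I + 6*k)
-47595/18660 + S/l(-198, 96) = -47595/18660 + 16907/(27650*(6*96 + 6*(-198))) = -47595*1/18660 + 16907/(27650*(576 - 1188)) = -3173/1244 + (16907/27650)/(-612) = -3173/1244 + (16907/27650)*(-1/612) = -3173/1244 - 16907/16921800 = -13428475927/5262679800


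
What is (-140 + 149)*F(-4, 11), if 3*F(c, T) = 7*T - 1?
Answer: 228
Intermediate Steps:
F(c, T) = -1/3 + 7*T/3 (F(c, T) = (7*T - 1)/3 = (-1 + 7*T)/3 = -1/3 + 7*T/3)
(-140 + 149)*F(-4, 11) = (-140 + 149)*(-1/3 + (7/3)*11) = 9*(-1/3 + 77/3) = 9*(76/3) = 228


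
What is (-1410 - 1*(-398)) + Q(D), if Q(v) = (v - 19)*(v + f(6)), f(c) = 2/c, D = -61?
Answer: 11524/3 ≈ 3841.3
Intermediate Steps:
Q(v) = (-19 + v)*(⅓ + v) (Q(v) = (v - 19)*(v + 2/6) = (-19 + v)*(v + 2*(⅙)) = (-19 + v)*(v + ⅓) = (-19 + v)*(⅓ + v))
(-1410 - 1*(-398)) + Q(D) = (-1410 - 1*(-398)) + (-19/3 + (-61)² - 56/3*(-61)) = (-1410 + 398) + (-19/3 + 3721 + 3416/3) = -1012 + 14560/3 = 11524/3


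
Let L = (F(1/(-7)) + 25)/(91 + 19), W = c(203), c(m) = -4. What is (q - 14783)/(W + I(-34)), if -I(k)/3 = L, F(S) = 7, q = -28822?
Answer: 2398275/268 ≈ 8948.8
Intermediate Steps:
W = -4
L = 16/55 (L = (7 + 25)/(91 + 19) = 32/110 = 32*(1/110) = 16/55 ≈ 0.29091)
I(k) = -48/55 (I(k) = -3*16/55 = -48/55)
(q - 14783)/(W + I(-34)) = (-28822 - 14783)/(-4 - 48/55) = -43605/(-268/55) = -43605*(-55/268) = 2398275/268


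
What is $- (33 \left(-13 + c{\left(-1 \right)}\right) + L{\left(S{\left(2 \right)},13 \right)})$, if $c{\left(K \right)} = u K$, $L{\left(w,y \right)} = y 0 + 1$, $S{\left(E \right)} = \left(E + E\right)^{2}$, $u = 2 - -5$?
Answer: $659$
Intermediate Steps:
$u = 7$ ($u = 2 + 5 = 7$)
$S{\left(E \right)} = 4 E^{2}$ ($S{\left(E \right)} = \left(2 E\right)^{2} = 4 E^{2}$)
$L{\left(w,y \right)} = 1$ ($L{\left(w,y \right)} = 0 + 1 = 1$)
$c{\left(K \right)} = 7 K$
$- (33 \left(-13 + c{\left(-1 \right)}\right) + L{\left(S{\left(2 \right)},13 \right)}) = - (33 \left(-13 + 7 \left(-1\right)\right) + 1) = - (33 \left(-13 - 7\right) + 1) = - (33 \left(-20\right) + 1) = - (-660 + 1) = \left(-1\right) \left(-659\right) = 659$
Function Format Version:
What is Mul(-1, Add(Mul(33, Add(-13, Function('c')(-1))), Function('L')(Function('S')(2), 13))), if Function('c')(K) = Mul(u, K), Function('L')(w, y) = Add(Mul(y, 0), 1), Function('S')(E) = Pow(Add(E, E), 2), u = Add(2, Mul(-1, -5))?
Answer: 659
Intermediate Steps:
u = 7 (u = Add(2, 5) = 7)
Function('S')(E) = Mul(4, Pow(E, 2)) (Function('S')(E) = Pow(Mul(2, E), 2) = Mul(4, Pow(E, 2)))
Function('L')(w, y) = 1 (Function('L')(w, y) = Add(0, 1) = 1)
Function('c')(K) = Mul(7, K)
Mul(-1, Add(Mul(33, Add(-13, Function('c')(-1))), Function('L')(Function('S')(2), 13))) = Mul(-1, Add(Mul(33, Add(-13, Mul(7, -1))), 1)) = Mul(-1, Add(Mul(33, Add(-13, -7)), 1)) = Mul(-1, Add(Mul(33, -20), 1)) = Mul(-1, Add(-660, 1)) = Mul(-1, -659) = 659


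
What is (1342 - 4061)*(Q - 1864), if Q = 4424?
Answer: -6960640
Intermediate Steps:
(1342 - 4061)*(Q - 1864) = (1342 - 4061)*(4424 - 1864) = -2719*2560 = -6960640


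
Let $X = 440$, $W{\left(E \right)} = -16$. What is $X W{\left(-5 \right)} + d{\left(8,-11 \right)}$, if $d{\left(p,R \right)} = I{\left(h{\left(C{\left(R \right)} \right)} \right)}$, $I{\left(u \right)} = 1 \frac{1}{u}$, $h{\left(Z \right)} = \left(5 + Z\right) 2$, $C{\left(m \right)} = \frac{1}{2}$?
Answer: $- \frac{77439}{11} \approx -7039.9$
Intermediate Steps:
$C{\left(m \right)} = \frac{1}{2}$
$h{\left(Z \right)} = 10 + 2 Z$
$I{\left(u \right)} = \frac{1}{u}$
$d{\left(p,R \right)} = \frac{1}{11}$ ($d{\left(p,R \right)} = \frac{1}{10 + 2 \cdot \frac{1}{2}} = \frac{1}{10 + 1} = \frac{1}{11}$)
$X W{\left(-5 \right)} + d{\left(8,-11 \right)} = 440 \left(-16\right) + \frac{1}{11} = -7040 + \frac{1}{11} = - \frac{77439}{11}$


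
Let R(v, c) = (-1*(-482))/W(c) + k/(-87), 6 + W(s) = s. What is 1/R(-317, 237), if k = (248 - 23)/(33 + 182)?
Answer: 288057/597589 ≈ 0.48203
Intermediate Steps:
W(s) = -6 + s
k = 45/43 (k = 225/215 = 225*(1/215) = 45/43 ≈ 1.0465)
R(v, c) = -15/1247 + 482/(-6 + c) (R(v, c) = (-1*(-482))/(-6 + c) + (45/43)/(-87) = 482/(-6 + c) + (45/43)*(-1/87) = 482/(-6 + c) - 15/1247 = -15/1247 + 482/(-6 + c))
1/R(-317, 237) = 1/((601144 - 15*237)/(1247*(-6 + 237))) = 1/((1/1247)*(601144 - 3555)/231) = 1/((1/1247)*(1/231)*597589) = 1/(597589/288057) = 288057/597589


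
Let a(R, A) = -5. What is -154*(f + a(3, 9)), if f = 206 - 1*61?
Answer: -21560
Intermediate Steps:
f = 145 (f = 206 - 61 = 145)
-154*(f + a(3, 9)) = -154*(145 - 5) = -154*140 = -21560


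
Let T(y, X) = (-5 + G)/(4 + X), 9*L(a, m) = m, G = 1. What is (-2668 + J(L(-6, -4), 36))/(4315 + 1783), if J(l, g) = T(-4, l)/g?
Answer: -85377/195136 ≈ -0.43753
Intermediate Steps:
L(a, m) = m/9
T(y, X) = -4/(4 + X) (T(y, X) = (-5 + 1)/(4 + X) = -4/(4 + X))
J(l, g) = -4/(g*(4 + l)) (J(l, g) = (-4/(4 + l))/g = -4/(g*(4 + l)))
(-2668 + J(L(-6, -4), 36))/(4315 + 1783) = (-2668 - 4/(36*(4 + (1/9)*(-4))))/(4315 + 1783) = (-2668 - 4*1/36/(4 - 4/9))/6098 = (-2668 - 4*1/36/32/9)*(1/6098) = (-2668 - 4*1/36*9/32)*(1/6098) = (-2668 - 1/32)*(1/6098) = -85377/32*1/6098 = -85377/195136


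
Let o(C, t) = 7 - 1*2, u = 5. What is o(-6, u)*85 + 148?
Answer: 573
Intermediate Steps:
o(C, t) = 5 (o(C, t) = 7 - 2 = 5)
o(-6, u)*85 + 148 = 5*85 + 148 = 425 + 148 = 573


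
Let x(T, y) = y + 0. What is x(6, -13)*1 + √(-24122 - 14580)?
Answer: -13 + I*√38702 ≈ -13.0 + 196.73*I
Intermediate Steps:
x(T, y) = y
x(6, -13)*1 + √(-24122 - 14580) = -13*1 + √(-24122 - 14580) = -13 + √(-38702) = -13 + I*√38702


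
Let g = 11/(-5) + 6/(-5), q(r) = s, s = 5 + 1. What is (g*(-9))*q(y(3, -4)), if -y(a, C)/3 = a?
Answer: 918/5 ≈ 183.60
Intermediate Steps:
y(a, C) = -3*a
s = 6
q(r) = 6
g = -17/5 (g = 11*(-⅕) + 6*(-⅕) = -11/5 - 6/5 = -17/5 ≈ -3.4000)
(g*(-9))*q(y(3, -4)) = -17/5*(-9)*6 = (153/5)*6 = 918/5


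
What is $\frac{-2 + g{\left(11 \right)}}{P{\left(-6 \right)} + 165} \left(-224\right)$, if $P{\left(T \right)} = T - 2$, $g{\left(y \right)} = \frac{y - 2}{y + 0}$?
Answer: $\frac{2912}{1727} \approx 1.6862$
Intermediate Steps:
$g{\left(y \right)} = \frac{-2 + y}{y}$
$P{\left(T \right)} = -2 + T$ ($P{\left(T \right)} = T - 2 = -2 + T$)
$\frac{-2 + g{\left(11 \right)}}{P{\left(-6 \right)} + 165} \left(-224\right) = \frac{-2 + \frac{-2 + 11}{11}}{\left(-2 - 6\right) + 165} \left(-224\right) = \frac{-2 + \frac{1}{11} \cdot 9}{-8 + 165} \left(-224\right) = \frac{-2 + \frac{9}{11}}{157} \left(-224\right) = \left(- \frac{13}{11}\right) \frac{1}{157} \left(-224\right) = \left(- \frac{13}{1727}\right) \left(-224\right) = \frac{2912}{1727}$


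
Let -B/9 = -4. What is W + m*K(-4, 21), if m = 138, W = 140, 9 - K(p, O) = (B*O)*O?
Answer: -2189506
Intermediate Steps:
B = 36 (B = -9*(-4) = 36)
K(p, O) = 9 - 36*O² (K(p, O) = 9 - 36*O*O = 9 - 36*O²)
W + m*K(-4, 21) = 140 + 138*(9 - 36*21²) = 140 + 138*(9 - 36*441) = 140 + 138*(9 - 15876) = 140 + 138*(-15867) = 140 - 2189646 = -2189506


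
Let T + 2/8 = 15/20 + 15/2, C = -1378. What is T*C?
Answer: -11024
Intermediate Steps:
T = 8 (T = -1/4 + (15/20 + 15/2) = -1/4 + (15*(1/20) + 15*(1/2)) = -1/4 + (3/4 + 15/2) = -1/4 + 33/4 = 8)
T*C = 8*(-1378) = -11024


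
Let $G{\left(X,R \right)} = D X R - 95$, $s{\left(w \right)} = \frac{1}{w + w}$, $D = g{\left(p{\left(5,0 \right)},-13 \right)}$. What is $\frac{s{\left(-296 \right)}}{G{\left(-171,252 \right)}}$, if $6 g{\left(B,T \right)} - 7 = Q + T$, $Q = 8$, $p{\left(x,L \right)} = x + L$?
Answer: $\frac{1}{8559728} \approx 1.1683 \cdot 10^{-7}$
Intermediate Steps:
$p{\left(x,L \right)} = L + x$
$g{\left(B,T \right)} = \frac{5}{2} + \frac{T}{6}$ ($g{\left(B,T \right)} = \frac{7}{6} + \frac{8 + T}{6} = \frac{7}{6} + \left(\frac{4}{3} + \frac{T}{6}\right) = \frac{5}{2} + \frac{T}{6}$)
$D = \frac{1}{3}$ ($D = \frac{5}{2} + \frac{1}{6} \left(-13\right) = \frac{5}{2} - \frac{13}{6} = \frac{1}{3} \approx 0.33333$)
$s{\left(w \right)} = \frac{1}{2 w}$
$G{\left(X,R \right)} = -95 + \frac{R X}{3}$ ($G{\left(X,R \right)} = \frac{X}{3} R - 95 = \frac{R X}{3} - 95 = -95 + \frac{R X}{3}$)
$\frac{s{\left(-296 \right)}}{G{\left(-171,252 \right)}} = \frac{\frac{1}{2} \frac{1}{-296}}{-95 + \frac{1}{3} \cdot 252 \left(-171\right)} = \frac{\frac{1}{2} \left(- \frac{1}{296}\right)}{-95 - 14364} = - \frac{1}{592 \left(-14459\right)} = \left(- \frac{1}{592}\right) \left(- \frac{1}{14459}\right) = \frac{1}{8559728}$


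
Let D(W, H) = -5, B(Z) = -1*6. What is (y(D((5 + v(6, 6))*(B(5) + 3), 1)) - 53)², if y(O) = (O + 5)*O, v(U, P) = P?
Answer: 2809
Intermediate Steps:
B(Z) = -6
y(O) = O*(5 + O) (y(O) = (5 + O)*O = O*(5 + O))
(y(D((5 + v(6, 6))*(B(5) + 3), 1)) - 53)² = (-5*(5 - 5) - 53)² = (-5*0 - 53)² = (0 - 53)² = (-53)² = 2809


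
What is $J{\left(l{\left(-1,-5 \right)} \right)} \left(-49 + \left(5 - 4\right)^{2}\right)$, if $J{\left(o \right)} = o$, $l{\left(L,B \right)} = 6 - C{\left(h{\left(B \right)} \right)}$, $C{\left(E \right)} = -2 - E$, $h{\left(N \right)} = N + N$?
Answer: $96$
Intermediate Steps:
$h{\left(N \right)} = 2 N$
$l{\left(L,B \right)} = 8 + 2 B$ ($l{\left(L,B \right)} = 6 - \left(-2 - 2 B\right) = 6 + \left(2 + 2 B\right) = 8 + 2 B$)
$J{\left(l{\left(-1,-5 \right)} \right)} \left(-49 + \left(5 - 4\right)^{2}\right) = \left(8 + 2 \left(-5\right)\right) \left(-49 + \left(5 - 4\right)^{2}\right) = \left(8 - 10\right) \left(-49 + 1^{2}\right) = - 2 \left(-49 + 1\right) = \left(-2\right) \left(-48\right) = 96$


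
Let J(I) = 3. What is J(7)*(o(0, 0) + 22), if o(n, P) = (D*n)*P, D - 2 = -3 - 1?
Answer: 66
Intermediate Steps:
D = -2 (D = 2 + (-3 - 1) = 2 - 4 = -2)
o(n, P) = -2*P*n (o(n, P) = (-2*n)*P = -2*P*n)
J(7)*(o(0, 0) + 22) = 3*(-2*0*0 + 22) = 3*(0 + 22) = 3*22 = 66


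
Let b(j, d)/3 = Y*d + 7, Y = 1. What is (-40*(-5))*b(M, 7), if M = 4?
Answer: 8400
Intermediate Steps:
b(j, d) = 21 + 3*d (b(j, d) = 3*(1*d + 7) = 3*(d + 7) = 3*(7 + d) = 21 + 3*d)
(-40*(-5))*b(M, 7) = (-40*(-5))*(21 + 3*7) = 200*(21 + 21) = 200*42 = 8400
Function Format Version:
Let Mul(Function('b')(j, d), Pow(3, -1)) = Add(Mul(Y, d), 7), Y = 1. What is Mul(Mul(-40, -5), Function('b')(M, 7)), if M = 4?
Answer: 8400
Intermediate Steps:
Function('b')(j, d) = Add(21, Mul(3, d)) (Function('b')(j, d) = Mul(3, Add(Mul(1, d), 7)) = Mul(3, Add(d, 7)) = Mul(3, Add(7, d)) = Add(21, Mul(3, d)))
Mul(Mul(-40, -5), Function('b')(M, 7)) = Mul(Mul(-40, -5), Add(21, Mul(3, 7))) = Mul(200, Add(21, 21)) = Mul(200, 42) = 8400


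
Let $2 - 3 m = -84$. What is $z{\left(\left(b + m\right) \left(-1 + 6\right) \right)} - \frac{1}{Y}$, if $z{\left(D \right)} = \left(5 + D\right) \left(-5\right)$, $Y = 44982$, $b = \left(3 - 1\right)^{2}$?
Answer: $- \frac{37859851}{44982} \approx -841.67$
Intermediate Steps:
$m = \frac{86}{3}$ ($m = \frac{2}{3} - -28 = \frac{2}{3} + 28 = \frac{86}{3} \approx 28.667$)
$b = 4$ ($b = 2^{2} = 4$)
$z{\left(D \right)} = -25 - 5 D$
$z{\left(\left(b + m\right) \left(-1 + 6\right) \right)} - \frac{1}{Y} = \left(-25 - 5 \left(4 + \frac{86}{3}\right) \left(-1 + 6\right)\right) - \frac{1}{44982} = \left(-25 - 5 \cdot \frac{98}{3} \cdot 5\right) - \frac{1}{44982} = \left(-25 - \frac{2450}{3}\right) - \frac{1}{44982} = - \frac{2525}{3} - \frac{1}{44982} = - \frac{37859851}{44982}$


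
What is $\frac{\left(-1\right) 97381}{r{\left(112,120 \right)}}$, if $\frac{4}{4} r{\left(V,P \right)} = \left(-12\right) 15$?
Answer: $\frac{97381}{180} \approx 541.01$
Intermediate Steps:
$r{\left(V,P \right)} = -180$ ($r{\left(V,P \right)} = \left(-12\right) 15 = -180$)
$\frac{\left(-1\right) 97381}{r{\left(112,120 \right)}} = \frac{\left(-1\right) 97381}{-180} = \left(-97381\right) \left(- \frac{1}{180}\right) = \frac{97381}{180}$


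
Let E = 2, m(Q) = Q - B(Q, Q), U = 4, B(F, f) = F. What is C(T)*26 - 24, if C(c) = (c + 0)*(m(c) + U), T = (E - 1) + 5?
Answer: 600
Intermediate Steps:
m(Q) = 0 (m(Q) = Q - Q = 0)
T = 6 (T = (2 - 1) + 5 = 1 + 5 = 6)
C(c) = 4*c (C(c) = (c + 0)*(0 + 4) = c*4 = 4*c)
C(T)*26 - 24 = (4*6)*26 - 24 = 24*26 - 24 = 624 - 24 = 600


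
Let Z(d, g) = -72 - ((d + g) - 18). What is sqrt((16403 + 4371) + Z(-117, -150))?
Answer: sqrt(20987) ≈ 144.87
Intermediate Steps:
Z(d, g) = -54 - d - g (Z(d, g) = -72 - (-18 + d + g) = -72 + (18 - d - g) = -54 - d - g)
sqrt((16403 + 4371) + Z(-117, -150)) = sqrt((16403 + 4371) + (-54 - 1*(-117) - 1*(-150))) = sqrt(20774 + (-54 + 117 + 150)) = sqrt(20774 + 213) = sqrt(20987)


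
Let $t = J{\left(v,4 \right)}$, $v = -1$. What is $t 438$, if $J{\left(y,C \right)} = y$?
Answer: $-438$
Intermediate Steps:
$t = -1$
$t 438 = \left(-1\right) 438 = -438$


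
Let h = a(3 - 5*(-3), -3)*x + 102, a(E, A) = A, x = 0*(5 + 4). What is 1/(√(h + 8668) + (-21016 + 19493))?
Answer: -1523/2310759 - √8770/2310759 ≈ -0.00069962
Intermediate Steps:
x = 0 (x = 0*9 = 0)
h = 102 (h = -3*0 + 102 = 0 + 102 = 102)
1/(√(h + 8668) + (-21016 + 19493)) = 1/(√(102 + 8668) + (-21016 + 19493)) = 1/(√8770 - 1523) = 1/(-1523 + √8770)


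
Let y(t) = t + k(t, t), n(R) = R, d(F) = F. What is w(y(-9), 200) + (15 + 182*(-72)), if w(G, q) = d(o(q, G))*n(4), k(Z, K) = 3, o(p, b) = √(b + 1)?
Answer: -13089 + 4*I*√5 ≈ -13089.0 + 8.9443*I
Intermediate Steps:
o(p, b) = √(1 + b)
y(t) = 3 + t (y(t) = t + 3 = 3 + t)
w(G, q) = 4*√(1 + G) (w(G, q) = √(1 + G)*4 = 4*√(1 + G))
w(y(-9), 200) + (15 + 182*(-72)) = 4*√(1 + (3 - 9)) + (15 + 182*(-72)) = 4*√(1 - 6) + (15 - 13104) = 4*√(-5) - 13089 = 4*(I*√5) - 13089 = 4*I*√5 - 13089 = -13089 + 4*I*√5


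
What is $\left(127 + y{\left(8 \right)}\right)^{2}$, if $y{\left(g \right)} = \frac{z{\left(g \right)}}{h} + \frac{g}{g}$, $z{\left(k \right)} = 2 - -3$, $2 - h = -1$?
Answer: $\frac{151321}{9} \approx 16813.0$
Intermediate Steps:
$h = 3$ ($h = 2 - -1 = 2 + 1 = 3$)
$z{\left(k \right)} = 5$ ($z{\left(k \right)} = 2 + 3 = 5$)
$y{\left(g \right)} = \frac{8}{3}$ ($y{\left(g \right)} = \frac{5}{3} + \frac{g}{g} = 5 \cdot \frac{1}{3} + 1 = \frac{5}{3} + 1 = \frac{8}{3}$)
$\left(127 + y{\left(8 \right)}\right)^{2} = \left(127 + \frac{8}{3}\right)^{2} = \left(\frac{389}{3}\right)^{2} = \frac{151321}{9}$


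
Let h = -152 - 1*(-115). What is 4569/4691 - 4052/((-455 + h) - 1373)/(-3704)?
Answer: 7885865327/8101310090 ≈ 0.97341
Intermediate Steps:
h = -37 (h = -152 + 115 = -37)
4569/4691 - 4052/((-455 + h) - 1373)/(-3704) = 4569/4691 - 4052/((-455 - 37) - 1373)/(-3704) = 4569*(1/4691) - 4052/(-492 - 1373)*(-1/3704) = 4569/4691 - 4052/(-1865)*(-1/3704) = 4569/4691 - 4052*(-1/1865)*(-1/3704) = 4569/4691 + (4052/1865)*(-1/3704) = 4569/4691 - 1013/1726990 = 7885865327/8101310090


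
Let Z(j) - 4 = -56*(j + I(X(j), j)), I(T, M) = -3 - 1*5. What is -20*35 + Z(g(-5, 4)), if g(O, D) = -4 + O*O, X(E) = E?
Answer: -1424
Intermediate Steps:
I(T, M) = -8 (I(T, M) = -3 - 5 = -8)
g(O, D) = -4 + O**2
Z(j) = 452 - 56*j (Z(j) = 4 - 56*(j - 8) = 4 - 56*(-8 + j) = 4 + (448 - 56*j) = 452 - 56*j)
-20*35 + Z(g(-5, 4)) = -20*35 + (452 - 56*(-4 + (-5)**2)) = -700 + (452 - 56*(-4 + 25)) = -700 + (452 - 56*21) = -700 + (452 - 1176) = -700 - 724 = -1424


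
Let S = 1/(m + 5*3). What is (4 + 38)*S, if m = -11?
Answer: 21/2 ≈ 10.500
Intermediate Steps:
S = ¼ (S = 1/(-11 + 5*3) = 1/(-11 + 15) = 1/4 = ¼ ≈ 0.25000)
(4 + 38)*S = (4 + 38)*(¼) = 42*(¼) = 21/2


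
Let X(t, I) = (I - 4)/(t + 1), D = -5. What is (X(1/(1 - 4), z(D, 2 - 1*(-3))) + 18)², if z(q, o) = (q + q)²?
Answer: 26244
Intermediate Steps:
z(q, o) = 4*q² (z(q, o) = (2*q)² = 4*q²)
X(t, I) = (-4 + I)/(1 + t)
(X(1/(1 - 4), z(D, 2 - 1*(-3))) + 18)² = ((-4 + 4*(-5)²)/(1 + 1/(1 - 4)) + 18)² = ((-4 + 4*25)/(1 + 1/(-3)) + 18)² = ((-4 + 100)/(1 - ⅓) + 18)² = (96/(⅔) + 18)² = ((3/2)*96 + 18)² = (144 + 18)² = 162² = 26244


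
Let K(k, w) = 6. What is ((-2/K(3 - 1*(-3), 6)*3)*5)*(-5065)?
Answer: 25325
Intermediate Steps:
((-2/K(3 - 1*(-3), 6)*3)*5)*(-5065) = ((-2/6*3)*5)*(-5065) = ((-2*⅙*3)*5)*(-5065) = (-⅓*3*5)*(-5065) = -1*5*(-5065) = -5*(-5065) = 25325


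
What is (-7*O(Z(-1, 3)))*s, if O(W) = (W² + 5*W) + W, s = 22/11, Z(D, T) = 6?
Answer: -1008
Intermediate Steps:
s = 2 (s = 22*(1/11) = 2)
O(W) = W² + 6*W
(-7*O(Z(-1, 3)))*s = -42*(6 + 6)*2 = -42*12*2 = -7*72*2 = -504*2 = -1008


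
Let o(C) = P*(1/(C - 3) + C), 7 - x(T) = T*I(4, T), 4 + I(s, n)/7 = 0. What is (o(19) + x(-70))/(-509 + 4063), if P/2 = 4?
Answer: -3601/7108 ≈ -0.50661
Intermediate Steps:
P = 8 (P = 2*4 = 8)
I(s, n) = -28 (I(s, n) = -28 + 7*0 = -28 + 0 = -28)
x(T) = 7 + 28*T (x(T) = 7 - T*(-28) = 7 - (-28)*T = 7 + 28*T)
o(C) = 8*C + 8/(-3 + C) (o(C) = 8*(1/(C - 3) + C) = 8*(1/(-3 + C) + C) = 8*(C + 1/(-3 + C)) = 8*C + 8/(-3 + C))
(o(19) + x(-70))/(-509 + 4063) = (8*(1 + 19² - 3*19)/(-3 + 19) + (7 + 28*(-70)))/(-509 + 4063) = (8*(1 + 361 - 57)/16 + (7 - 1960))/3554 = (8*(1/16)*305 - 1953)*(1/3554) = (305/2 - 1953)*(1/3554) = -3601/2*1/3554 = -3601/7108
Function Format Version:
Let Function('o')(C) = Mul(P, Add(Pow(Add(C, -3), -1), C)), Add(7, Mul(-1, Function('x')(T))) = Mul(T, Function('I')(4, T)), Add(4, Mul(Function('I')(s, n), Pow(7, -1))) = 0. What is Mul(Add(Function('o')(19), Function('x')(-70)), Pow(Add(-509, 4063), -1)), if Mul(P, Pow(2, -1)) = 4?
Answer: Rational(-3601, 7108) ≈ -0.50661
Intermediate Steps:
P = 8 (P = Mul(2, 4) = 8)
Function('I')(s, n) = -28 (Function('I')(s, n) = Add(-28, Mul(7, 0)) = Add(-28, 0) = -28)
Function('x')(T) = Add(7, Mul(28, T)) (Function('x')(T) = Add(7, Mul(-1, Mul(T, -28))) = Add(7, Mul(-1, Mul(-28, T))) = Add(7, Mul(28, T)))
Function('o')(C) = Add(Mul(8, C), Mul(8, Pow(Add(-3, C), -1))) (Function('o')(C) = Mul(8, Add(Pow(Add(C, -3), -1), C)) = Mul(8, Add(Pow(Add(-3, C), -1), C)) = Mul(8, Add(C, Pow(Add(-3, C), -1))) = Add(Mul(8, C), Mul(8, Pow(Add(-3, C), -1))))
Mul(Add(Function('o')(19), Function('x')(-70)), Pow(Add(-509, 4063), -1)) = Mul(Add(Mul(8, Pow(Add(-3, 19), -1), Add(1, Pow(19, 2), Mul(-3, 19))), Add(7, Mul(28, -70))), Pow(Add(-509, 4063), -1)) = Mul(Add(Mul(8, Pow(16, -1), Add(1, 361, -57)), Add(7, -1960)), Pow(3554, -1)) = Mul(Add(Mul(8, Rational(1, 16), 305), -1953), Rational(1, 3554)) = Mul(Add(Rational(305, 2), -1953), Rational(1, 3554)) = Mul(Rational(-3601, 2), Rational(1, 3554)) = Rational(-3601, 7108)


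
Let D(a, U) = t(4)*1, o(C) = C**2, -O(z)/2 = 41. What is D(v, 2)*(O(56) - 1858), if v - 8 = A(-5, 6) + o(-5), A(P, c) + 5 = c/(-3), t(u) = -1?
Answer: 1940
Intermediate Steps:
O(z) = -82 (O(z) = -2*41 = -82)
A(P, c) = -5 - c/3 (A(P, c) = -5 + c/(-3) = -5 + c*(-1/3) = -5 - c/3)
v = 26 (v = 8 + ((-5 - 1/3*6) + (-5)**2) = 8 + ((-5 - 2) + 25) = 8 + (-7 + 25) = 8 + 18 = 26)
D(a, U) = -1 (D(a, U) = -1*1 = -1)
D(v, 2)*(O(56) - 1858) = -(-82 - 1858) = -1*(-1940) = 1940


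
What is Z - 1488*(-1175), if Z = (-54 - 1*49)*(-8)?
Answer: 1749224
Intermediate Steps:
Z = 824 (Z = (-54 - 49)*(-8) = -103*(-8) = 824)
Z - 1488*(-1175) = 824 - 1488*(-1175) = 824 + 1748400 = 1749224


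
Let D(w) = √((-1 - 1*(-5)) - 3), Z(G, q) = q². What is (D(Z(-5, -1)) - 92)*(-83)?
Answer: 7553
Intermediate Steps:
D(w) = 1 (D(w) = √((-1 + 5) - 3) = √(4 - 3) = √1 = 1)
(D(Z(-5, -1)) - 92)*(-83) = (1 - 92)*(-83) = -91*(-83) = 7553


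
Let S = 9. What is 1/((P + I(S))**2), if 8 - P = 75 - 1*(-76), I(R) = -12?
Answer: 1/24025 ≈ 4.1623e-5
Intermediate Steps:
P = -143 (P = 8 - (75 - 1*(-76)) = 8 - (75 + 76) = 8 - 1*151 = 8 - 151 = -143)
1/((P + I(S))**2) = 1/((-143 - 12)**2) = 1/((-155)**2) = 1/24025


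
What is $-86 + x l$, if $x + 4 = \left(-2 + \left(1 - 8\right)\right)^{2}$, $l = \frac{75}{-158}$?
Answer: $- \frac{19363}{158} \approx -122.55$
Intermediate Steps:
$l = - \frac{75}{158}$ ($l = 75 \left(- \frac{1}{158}\right) = - \frac{75}{158} \approx -0.47468$)
$x = 77$ ($x = -4 + \left(-2 + \left(1 - 8\right)\right)^{2} = -4 + \left(-2 - 7\right)^{2} = -4 + \left(-9\right)^{2} = -4 + 81 = 77$)
$-86 + x l = -86 + 77 \left(- \frac{75}{158}\right) = -86 - \frac{5775}{158} = - \frac{19363}{158}$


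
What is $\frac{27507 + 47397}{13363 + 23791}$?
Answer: $\frac{37452}{18577} \approx 2.016$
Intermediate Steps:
$\frac{27507 + 47397}{13363 + 23791} = \frac{74904}{37154} = 74904 \cdot \frac{1}{37154} = \frac{37452}{18577}$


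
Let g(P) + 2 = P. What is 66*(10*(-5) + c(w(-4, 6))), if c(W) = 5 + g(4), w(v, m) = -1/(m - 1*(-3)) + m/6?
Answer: -2838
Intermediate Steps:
g(P) = -2 + P
w(v, m) = -1/(3 + m) + m/6 (w(v, m) = -1/(m + 3) + m*(1/6) = -1/(3 + m) + m/6)
c(W) = 7 (c(W) = 5 + (-2 + 4) = 5 + 2 = 7)
66*(10*(-5) + c(w(-4, 6))) = 66*(10*(-5) + 7) = 66*(-50 + 7) = 66*(-43) = -2838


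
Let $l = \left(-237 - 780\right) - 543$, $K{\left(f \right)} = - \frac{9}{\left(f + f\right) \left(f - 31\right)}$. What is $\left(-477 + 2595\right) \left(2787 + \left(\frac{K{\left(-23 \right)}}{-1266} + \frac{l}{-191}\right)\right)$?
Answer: $\frac{65850443606119}{11123076} \approx 5.9202 \cdot 10^{6}$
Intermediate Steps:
$K{\left(f \right)} = - \frac{9}{2 f \left(-31 + f\right)}$
$l = -1560$ ($l = -1017 - 543 = -1560$)
$\left(-477 + 2595\right) \left(2787 + \left(\frac{K{\left(-23 \right)}}{-1266} + \frac{l}{-191}\right)\right) = \left(-477 + 2595\right) \left(2787 + \left(\frac{\left(- \frac{9}{2}\right) \frac{1}{-23} \frac{1}{-31 - 23}}{-1266} - \frac{1560}{-191}\right)\right) = 2118 \left(2787 + \left(\left(- \frac{9}{2}\right) \left(- \frac{1}{23}\right) \frac{1}{-54} \left(- \frac{1}{1266}\right) - - \frac{1560}{191}\right)\right) = 2118 \left(2787 + \left(\left(- \frac{9}{2}\right) \left(- \frac{1}{23}\right) \left(- \frac{1}{54}\right) \left(- \frac{1}{1266}\right) + \frac{1560}{191}\right)\right) = 2118 \left(2787 + \left(\left(- \frac{1}{276}\right) \left(- \frac{1}{1266}\right) + \frac{1560}{191}\right)\right) = 2118 \left(2787 + \left(\frac{1}{349416} + \frac{1560}{191}\right)\right) = 2118 \left(2787 + \frac{545089151}{66738456}\right) = 2118 \cdot \frac{186545166023}{66738456} = \frac{65850443606119}{11123076}$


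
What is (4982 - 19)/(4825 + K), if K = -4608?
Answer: 709/31 ≈ 22.871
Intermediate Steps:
(4982 - 19)/(4825 + K) = (4982 - 19)/(4825 - 4608) = 4963/217 = 4963*(1/217) = 709/31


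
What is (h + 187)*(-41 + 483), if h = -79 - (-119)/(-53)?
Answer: 2477410/53 ≈ 46744.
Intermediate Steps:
h = -4306/53 (h = -79 - (-119)*(-1)/53 = -79 - 1*119/53 = -79 - 119/53 = -4306/53 ≈ -81.245)
(h + 187)*(-41 + 483) = (-4306/53 + 187)*(-41 + 483) = (5605/53)*442 = 2477410/53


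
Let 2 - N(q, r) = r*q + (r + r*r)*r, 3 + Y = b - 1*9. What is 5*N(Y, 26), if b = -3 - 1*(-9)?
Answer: -90470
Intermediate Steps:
b = 6 (b = -3 + 9 = 6)
Y = -6 (Y = -3 + (6 - 1*9) = -3 + (6 - 9) = -3 - 3 = -6)
N(q, r) = 2 - q*r - r*(r + r²) (N(q, r) = 2 - (r*q + (r + r*r)*r) = 2 - (q*r + (r + r²)*r) = 2 - (q*r + r*(r + r²)) = 2 + (-q*r - r*(r + r²)) = 2 - q*r - r*(r + r²))
5*N(Y, 26) = 5*(2 - 1*26² - 1*26³ - 1*(-6)*26) = 5*(2 - 1*676 - 1*17576 + 156) = 5*(2 - 676 - 17576 + 156) = 5*(-18094) = -90470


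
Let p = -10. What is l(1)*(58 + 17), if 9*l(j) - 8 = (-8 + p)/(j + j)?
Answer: -25/3 ≈ -8.3333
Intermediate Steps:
l(j) = 8/9 - 1/j (l(j) = 8/9 + ((-8 - 10)/(j + j))/9 = 8/9 + (-18*1/(2*j))/9 = 8/9 + (-9/j)/9 = 8/9 - 1/j)
l(1)*(58 + 17) = (8/9 - 1/1)*(58 + 17) = (8/9 - 1*1)*75 = (8/9 - 1)*75 = -⅑*75 = -25/3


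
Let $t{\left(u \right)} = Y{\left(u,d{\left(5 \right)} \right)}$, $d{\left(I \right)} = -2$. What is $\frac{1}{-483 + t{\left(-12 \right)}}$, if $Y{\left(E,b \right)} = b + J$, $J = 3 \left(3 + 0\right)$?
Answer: $- \frac{1}{476} \approx -0.0021008$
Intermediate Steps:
$J = 9$ ($J = 3 \cdot 3 = 9$)
$Y{\left(E,b \right)} = 9 + b$ ($Y{\left(E,b \right)} = b + 9 = 9 + b$)
$t{\left(u \right)} = 7$ ($t{\left(u \right)} = 9 - 2 = 7$)
$\frac{1}{-483 + t{\left(-12 \right)}} = \frac{1}{-483 + 7} = \frac{1}{-476} = - \frac{1}{476}$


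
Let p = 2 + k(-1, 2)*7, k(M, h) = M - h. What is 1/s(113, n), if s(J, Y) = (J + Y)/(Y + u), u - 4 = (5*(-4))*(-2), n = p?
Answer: 25/94 ≈ 0.26596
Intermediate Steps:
p = -19 (p = 2 + (-1 - 1*2)*7 = 2 + (-1 - 2)*7 = 2 - 3*7 = 2 - 21 = -19)
n = -19
u = 44 (u = 4 + (5*(-4))*(-2) = 4 - 20*(-2) = 4 + 40 = 44)
s(J, Y) = (J + Y)/(44 + Y) (s(J, Y) = (J + Y)/(Y + 44) = (J + Y)/(44 + Y))
1/s(113, n) = 1/((113 - 19)/(44 - 19)) = 1/(94/25) = 25/94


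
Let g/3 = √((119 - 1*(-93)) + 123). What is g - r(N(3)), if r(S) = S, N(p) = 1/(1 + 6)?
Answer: -⅐ + 3*√335 ≈ 54.766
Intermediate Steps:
N(p) = ⅐ (N(p) = 1/7 = ⅐)
g = 3*√335 (g = 3*√((119 - 1*(-93)) + 123) = 3*√((119 + 93) + 123) = 3*√(212 + 123) = 3*√335 ≈ 54.909)
g - r(N(3)) = 3*√335 - 1*⅐ = 3*√335 - ⅐ = -⅐ + 3*√335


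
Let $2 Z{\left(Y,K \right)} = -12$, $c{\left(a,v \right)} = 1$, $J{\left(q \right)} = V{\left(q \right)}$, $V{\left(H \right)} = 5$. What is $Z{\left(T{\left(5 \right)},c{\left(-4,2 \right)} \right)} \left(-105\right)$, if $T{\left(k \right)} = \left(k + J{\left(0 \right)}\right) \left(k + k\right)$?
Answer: $630$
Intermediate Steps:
$J{\left(q \right)} = 5$
$T{\left(k \right)} = 2 k \left(5 + k\right)$ ($T{\left(k \right)} = \left(k + 5\right) \left(k + k\right) = \left(5 + k\right) 2 k = 2 k \left(5 + k\right)$)
$Z{\left(Y,K \right)} = -6$ ($Z{\left(Y,K \right)} = \frac{1}{2} \left(-12\right) = -6$)
$Z{\left(T{\left(5 \right)},c{\left(-4,2 \right)} \right)} \left(-105\right) = \left(-6\right) \left(-105\right) = 630$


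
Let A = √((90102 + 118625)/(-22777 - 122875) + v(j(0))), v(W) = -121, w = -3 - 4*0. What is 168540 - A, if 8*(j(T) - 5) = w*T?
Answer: 168540 - 7*I*√13251819503/72826 ≈ 1.6854e+5 - 11.065*I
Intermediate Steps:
w = -3 (w = -3 + 0 = -3)
j(T) = 5 - 3*T/8 (j(T) = 5 + (-3*T)/8 = 5 - 3*T/8)
A = 7*I*√13251819503/72826 (A = √((90102 + 118625)/(-22777 - 122875) - 121) = √(208727/(-145652) - 121) = √(208727*(-1/145652) - 121) = √(-208727/145652 - 121) = √(-17832619/145652) = 7*I*√13251819503/72826 ≈ 11.065*I)
168540 - A = 168540 - 7*I*√13251819503/72826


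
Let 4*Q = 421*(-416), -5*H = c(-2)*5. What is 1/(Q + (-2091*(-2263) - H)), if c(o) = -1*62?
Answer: 1/4688087 ≈ 2.1331e-7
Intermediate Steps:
c(o) = -62
H = 62 (H = -(-62)*5/5 = -1/5*(-310) = 62)
Q = -43784 (Q = (421*(-416))/4 = (1/4)*(-175136) = -43784)
1/(Q + (-2091*(-2263) - H)) = 1/(-43784 + (-2091*(-2263) - 1*62)) = 1/(-43784 + (4731933 - 62)) = 1/(-43784 + 4731871) = 1/4688087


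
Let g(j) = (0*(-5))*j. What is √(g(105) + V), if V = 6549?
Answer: √6549 ≈ 80.926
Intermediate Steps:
g(j) = 0 (g(j) = 0*j = 0)
√(g(105) + V) = √(0 + 6549) = √6549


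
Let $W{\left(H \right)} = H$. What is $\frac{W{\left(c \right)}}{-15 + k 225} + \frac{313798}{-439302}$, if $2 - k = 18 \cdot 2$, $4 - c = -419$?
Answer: $- \frac{431847736}{561208305} \approx -0.7695$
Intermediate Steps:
$c = 423$ ($c = 4 - -419 = 4 + 419 = 423$)
$k = -34$ ($k = 2 - 18 \cdot 2 = 2 - 36 = -34$)
$\frac{W{\left(c \right)}}{-15 + k 225} + \frac{313798}{-439302} = \frac{423}{-15 - 7650} + \frac{313798}{-439302} = \frac{423}{-15 - 7650} + 313798 \left(- \frac{1}{439302}\right) = \frac{423}{-7665} - \frac{156899}{219651} = 423 \left(- \frac{1}{7665}\right) - \frac{156899}{219651} = - \frac{141}{2555} - \frac{156899}{219651} = - \frac{431847736}{561208305}$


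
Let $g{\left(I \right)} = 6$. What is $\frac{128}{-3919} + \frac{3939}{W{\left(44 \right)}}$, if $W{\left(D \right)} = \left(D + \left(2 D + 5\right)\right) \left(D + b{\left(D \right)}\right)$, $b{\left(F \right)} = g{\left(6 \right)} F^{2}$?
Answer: $- \frac{189032819}{6260288980} \approx -0.030196$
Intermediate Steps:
$b{\left(F \right)} = 6 F^{2}$
$W{\left(D \right)} = \left(5 + 3 D\right) \left(D + 6 D^{2}\right)$ ($W{\left(D \right)} = \left(D + \left(2 D + 5\right)\right) \left(D + 6 D^{2}\right) = \left(D + \left(5 + 2 D\right)\right) \left(D + 6 D^{2}\right) = \left(5 + 3 D\right) \left(D + 6 D^{2}\right)$)
$\frac{128}{-3919} + \frac{3939}{W{\left(44 \right)}} = \frac{128}{-3919} + \frac{3939}{44 \left(5 + 18 \cdot 44^{2} + 33 \cdot 44\right)} = 128 \left(- \frac{1}{3919}\right) + \frac{3939}{44 \left(5 + 18 \cdot 1936 + 1452\right)} = - \frac{128}{3919} + \frac{3939}{44 \left(5 + 34848 + 1452\right)} = - \frac{128}{3919} + \frac{3939}{44 \cdot 36305} = - \frac{128}{3919} + \frac{3939}{1597420} = - \frac{189032819}{6260288980}$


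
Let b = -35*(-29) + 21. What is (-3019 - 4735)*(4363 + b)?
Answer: -41863846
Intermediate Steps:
b = 1036 (b = 1015 + 21 = 1036)
(-3019 - 4735)*(4363 + b) = (-3019 - 4735)*(4363 + 1036) = -7754*5399 = -41863846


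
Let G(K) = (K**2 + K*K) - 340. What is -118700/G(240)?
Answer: -5935/5743 ≈ -1.0334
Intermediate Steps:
G(K) = -340 + 2*K**2 (G(K) = (K**2 + K**2) - 340 = 2*K**2 - 340 = -340 + 2*K**2)
-118700/G(240) = -118700/(-340 + 2*240**2) = -118700/(-340 + 2*57600) = -118700/(-340 + 115200) = -118700/114860 = -118700*1/114860 = -5935/5743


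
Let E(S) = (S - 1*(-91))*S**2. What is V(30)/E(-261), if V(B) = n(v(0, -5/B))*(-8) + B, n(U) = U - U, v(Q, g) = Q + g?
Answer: -1/386019 ≈ -2.5905e-6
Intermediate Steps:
E(S) = S**2*(91 + S) (E(S) = (S + 91)*S**2 = (91 + S)*S**2 = S**2*(91 + S))
n(U) = 0
V(B) = B (V(B) = 0*(-8) + B = 0 + B = B)
V(30)/E(-261) = 30/(((-261)**2*(91 - 261))) = 30/((68121*(-170))) = 30/(-11580570) = 30*(-1/11580570) = -1/386019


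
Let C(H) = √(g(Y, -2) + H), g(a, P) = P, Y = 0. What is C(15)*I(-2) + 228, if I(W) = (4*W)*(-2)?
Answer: 228 + 16*√13 ≈ 285.69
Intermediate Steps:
C(H) = √(-2 + H)
I(W) = -8*W
C(15)*I(-2) + 228 = √(-2 + 15)*(-8*(-2)) + 228 = √13*16 + 228 = 16*√13 + 228 = 228 + 16*√13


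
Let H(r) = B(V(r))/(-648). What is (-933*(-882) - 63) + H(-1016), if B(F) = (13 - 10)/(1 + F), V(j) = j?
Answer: 180400099321/219240 ≈ 8.2284e+5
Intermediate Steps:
B(F) = 3/(1 + F)
H(r) = -1/(216*(1 + r)) (H(r) = (3/(1 + r))/(-648) = (3/(1 + r))*(-1/648) = -1/(216*(1 + r)))
(-933*(-882) - 63) + H(-1016) = (-933*(-882) - 63) - 1/(216 + 216*(-1016)) = (822906 - 63) - 1/(216 - 219456) = 822843 - 1/(-219240) = 822843 - 1*(-1/219240) = 822843 + 1/219240 = 180400099321/219240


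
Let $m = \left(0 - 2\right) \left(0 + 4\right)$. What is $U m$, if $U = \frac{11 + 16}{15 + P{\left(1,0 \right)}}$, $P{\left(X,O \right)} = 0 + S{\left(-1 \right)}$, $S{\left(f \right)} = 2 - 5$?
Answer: $-18$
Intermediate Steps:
$S{\left(f \right)} = -3$ ($S{\left(f \right)} = 2 - 5 = -3$)
$P{\left(X,O \right)} = -3$ ($P{\left(X,O \right)} = 0 - 3 = -3$)
$U = \frac{9}{4}$ ($U = \frac{11 + 16}{15 - 3} = \frac{27}{12} = 27 \cdot \frac{1}{12} = \frac{9}{4} \approx 2.25$)
$m = -8$ ($m = \left(-2\right) 4 = -8$)
$U m = \frac{9}{4} \left(-8\right) = -18$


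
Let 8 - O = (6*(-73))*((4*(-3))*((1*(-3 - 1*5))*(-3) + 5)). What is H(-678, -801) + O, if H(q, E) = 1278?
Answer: -151138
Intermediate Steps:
O = -152416 (O = 8 - 6*(-73)*(4*(-3))*((1*(-3 - 1*5))*(-3) + 5) = 8 - (-438)*(-12*((1*(-3 - 5))*(-3) + 5)) = 8 - (-438)*(-12*((1*(-8))*(-3) + 5)) = 8 - (-438)*(-12*(-8*(-3) + 5)) = 8 - (-438)*(-12*(24 + 5)) = 8 - (-438)*(-12*29) = 8 - (-438)*(-348) = 8 - 1*152424 = 8 - 152424 = -152416)
H(-678, -801) + O = 1278 - 152416 = -151138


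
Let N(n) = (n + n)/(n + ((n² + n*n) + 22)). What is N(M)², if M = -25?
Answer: 2500/1555009 ≈ 0.0016077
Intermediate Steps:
N(n) = 2*n/(22 + n + 2*n²) (N(n) = (2*n)/(n + ((n² + n²) + 22)) = (2*n)/(n + (2*n² + 22)) = (2*n)/(n + (22 + 2*n²)) = (2*n)/(22 + n + 2*n²) = 2*n/(22 + n + 2*n²))
N(M)² = (2*(-25)/(22 - 25 + 2*(-25)²))² = (2*(-25)/(22 - 25 + 2*625))² = (2*(-25)/(22 - 25 + 1250))² = (2*(-25)/1247)² = (2*(-25)*(1/1247))² = (-50/1247)² = 2500/1555009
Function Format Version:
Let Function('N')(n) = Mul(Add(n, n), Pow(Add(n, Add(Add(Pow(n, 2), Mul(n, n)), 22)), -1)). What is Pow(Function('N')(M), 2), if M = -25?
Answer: Rational(2500, 1555009) ≈ 0.0016077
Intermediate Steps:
Function('N')(n) = Mul(2, n, Pow(Add(22, n, Mul(2, Pow(n, 2))), -1)) (Function('N')(n) = Mul(Mul(2, n), Pow(Add(n, Add(Add(Pow(n, 2), Pow(n, 2)), 22)), -1)) = Mul(Mul(2, n), Pow(Add(n, Add(Mul(2, Pow(n, 2)), 22)), -1)) = Mul(Mul(2, n), Pow(Add(n, Add(22, Mul(2, Pow(n, 2)))), -1)) = Mul(Mul(2, n), Pow(Add(22, n, Mul(2, Pow(n, 2))), -1)) = Mul(2, n, Pow(Add(22, n, Mul(2, Pow(n, 2))), -1)))
Pow(Function('N')(M), 2) = Pow(Mul(2, -25, Pow(Add(22, -25, Mul(2, Pow(-25, 2))), -1)), 2) = Pow(Mul(2, -25, Pow(Add(22, -25, Mul(2, 625)), -1)), 2) = Pow(Mul(2, -25, Pow(Add(22, -25, 1250), -1)), 2) = Pow(Mul(2, -25, Pow(1247, -1)), 2) = Pow(Mul(2, -25, Rational(1, 1247)), 2) = Pow(Rational(-50, 1247), 2) = Rational(2500, 1555009)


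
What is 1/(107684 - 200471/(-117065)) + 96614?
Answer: 1217938105442699/12606227931 ≈ 96614.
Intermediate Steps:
1/(107684 - 200471/(-117065)) + 96614 = 1/(107684 - 200471*(-1/117065)) + 96614 = 1/(107684 + 200471/117065) + 96614 = 1/(12606227931/117065) + 96614 = 117065/12606227931 + 96614 = 1217938105442699/12606227931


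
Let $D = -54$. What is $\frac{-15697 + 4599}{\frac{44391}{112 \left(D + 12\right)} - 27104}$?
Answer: $\frac{17401664}{42513869} \approx 0.40932$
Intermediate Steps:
$\frac{-15697 + 4599}{\frac{44391}{112 \left(D + 12\right)} - 27104} = \frac{-15697 + 4599}{\frac{44391}{112 \left(-54 + 12\right)} - 27104} = - \frac{11098}{\frac{44391}{112 \left(-42\right)} - 27104} = - \frac{11098}{\frac{44391}{-4704} - 27104} = - \frac{11098}{44391 \left(- \frac{1}{4704}\right) - 27104} = - \frac{11098}{- \frac{14797}{1568} - 27104} = - \frac{11098}{- \frac{42513869}{1568}} = \left(-11098\right) \left(- \frac{1568}{42513869}\right) = \frac{17401664}{42513869}$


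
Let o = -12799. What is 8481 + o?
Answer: -4318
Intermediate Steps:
8481 + o = 8481 - 12799 = -4318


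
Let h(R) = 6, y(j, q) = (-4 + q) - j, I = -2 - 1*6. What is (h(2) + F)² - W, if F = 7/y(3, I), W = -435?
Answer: 104764/225 ≈ 465.62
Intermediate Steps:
I = -8 (I = -2 - 6 = -8)
y(j, q) = -4 + q - j
F = -7/15 (F = 7/(-4 - 8 - 1*3) = 7/(-4 - 8 - 3) = 7/(-15) = 7*(-1/15) = -7/15 ≈ -0.46667)
(h(2) + F)² - W = (6 - 7/15)² - 1*(-435) = (83/15)² + 435 = 6889/225 + 435 = 104764/225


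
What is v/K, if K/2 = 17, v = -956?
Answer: -478/17 ≈ -28.118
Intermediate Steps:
K = 34 (K = 2*17 = 34)
v/K = -956/34 = -956*1/34 = -478/17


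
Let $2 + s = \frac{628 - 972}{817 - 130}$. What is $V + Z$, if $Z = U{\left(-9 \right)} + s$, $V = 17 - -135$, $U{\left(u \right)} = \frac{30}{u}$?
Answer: $\frac{33472}{229} \approx 146.17$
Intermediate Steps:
$V = 152$ ($V = 17 + 135 = 152$)
$s = - \frac{1718}{687}$ ($s = -2 + \frac{628 - 972}{817 - 130} = -2 - \frac{344}{687} = - \frac{1718}{687} \approx -2.5007$)
$Z = - \frac{1336}{229}$ ($Z = \frac{30}{-9} - \frac{1718}{687} = 30 \left(- \frac{1}{9}\right) - \frac{1718}{687} = - \frac{10}{3} - \frac{1718}{687} = - \frac{1336}{229} \approx -5.8341$)
$V + Z = 152 - \frac{1336}{229} = \frac{33472}{229}$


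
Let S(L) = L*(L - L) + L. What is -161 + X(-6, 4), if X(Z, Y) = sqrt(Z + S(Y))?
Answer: -161 + I*sqrt(2) ≈ -161.0 + 1.4142*I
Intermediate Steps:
S(L) = L (S(L) = L*0 + L = 0 + L = L)
X(Z, Y) = sqrt(Y + Z) (X(Z, Y) = sqrt(Z + Y) = sqrt(Y + Z))
-161 + X(-6, 4) = -161 + sqrt(4 - 6) = -161 + sqrt(-2) = -161 + I*sqrt(2)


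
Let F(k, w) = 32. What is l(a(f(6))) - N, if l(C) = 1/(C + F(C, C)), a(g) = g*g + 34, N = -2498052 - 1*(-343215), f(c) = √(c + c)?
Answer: 168077287/78 ≈ 2.1548e+6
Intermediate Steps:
f(c) = √2*√c (f(c) = √(2*c) = √2*√c)
N = -2154837 (N = -2498052 + 343215 = -2154837)
a(g) = 34 + g² (a(g) = g² + 34 = 34 + g²)
l(C) = 1/(32 + C) (l(C) = 1/(C + 32) = 1/(32 + C))
l(a(f(6))) - N = 1/(32 + (34 + (√2*√6)²)) - 1*(-2154837) = 1/(32 + (34 + (2*√3)²)) + 2154837 = 1/(32 + (34 + 12)) + 2154837 = 1/(32 + 46) + 2154837 = 1/78 + 2154837 = 168077287/78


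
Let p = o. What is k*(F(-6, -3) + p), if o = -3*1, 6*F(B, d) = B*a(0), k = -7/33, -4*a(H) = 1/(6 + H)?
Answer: 497/792 ≈ 0.62753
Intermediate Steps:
a(H) = -1/(4*(6 + H))
k = -7/33 (k = -7*1/33 = -7/33 ≈ -0.21212)
F(B, d) = -B/144 (F(B, d) = (B*(-1/(24 + 4*0)))/6 = (B*(-1/(24 + 0)))/6 = (B*(-1/24))/6 = (-B/24)/6 = -B/144)
o = -3
p = -3
k*(F(-6, -3) + p) = -7*(-1/144*(-6) - 3)/33 = -7*(1/24 - 3)/33 = -7/33*(-71/24) = 497/792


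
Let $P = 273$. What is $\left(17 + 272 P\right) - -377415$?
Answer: $451688$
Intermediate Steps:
$\left(17 + 272 P\right) - -377415 = \left(17 + 272 \cdot 273\right) - -377415 = \left(17 + 74256\right) + 377415 = 74273 + 377415 = 451688$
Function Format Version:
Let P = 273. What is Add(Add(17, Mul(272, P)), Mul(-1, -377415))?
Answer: 451688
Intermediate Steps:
Add(Add(17, Mul(272, P)), Mul(-1, -377415)) = Add(Add(17, Mul(272, 273)), Mul(-1, -377415)) = Add(Add(17, 74256), 377415) = Add(74273, 377415) = 451688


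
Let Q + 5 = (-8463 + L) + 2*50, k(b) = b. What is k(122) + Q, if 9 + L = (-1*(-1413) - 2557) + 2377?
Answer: -7022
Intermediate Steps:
L = 1224 (L = -9 + ((-1*(-1413) - 2557) + 2377) = -9 + ((1413 - 2557) + 2377) = -9 + (-1144 + 2377) = -9 + 1233 = 1224)
Q = -7144 (Q = -5 + ((-8463 + 1224) + 2*50) = -5 + (-7239 + 100) = -5 - 7139 = -7144)
k(122) + Q = 122 - 7144 = -7022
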